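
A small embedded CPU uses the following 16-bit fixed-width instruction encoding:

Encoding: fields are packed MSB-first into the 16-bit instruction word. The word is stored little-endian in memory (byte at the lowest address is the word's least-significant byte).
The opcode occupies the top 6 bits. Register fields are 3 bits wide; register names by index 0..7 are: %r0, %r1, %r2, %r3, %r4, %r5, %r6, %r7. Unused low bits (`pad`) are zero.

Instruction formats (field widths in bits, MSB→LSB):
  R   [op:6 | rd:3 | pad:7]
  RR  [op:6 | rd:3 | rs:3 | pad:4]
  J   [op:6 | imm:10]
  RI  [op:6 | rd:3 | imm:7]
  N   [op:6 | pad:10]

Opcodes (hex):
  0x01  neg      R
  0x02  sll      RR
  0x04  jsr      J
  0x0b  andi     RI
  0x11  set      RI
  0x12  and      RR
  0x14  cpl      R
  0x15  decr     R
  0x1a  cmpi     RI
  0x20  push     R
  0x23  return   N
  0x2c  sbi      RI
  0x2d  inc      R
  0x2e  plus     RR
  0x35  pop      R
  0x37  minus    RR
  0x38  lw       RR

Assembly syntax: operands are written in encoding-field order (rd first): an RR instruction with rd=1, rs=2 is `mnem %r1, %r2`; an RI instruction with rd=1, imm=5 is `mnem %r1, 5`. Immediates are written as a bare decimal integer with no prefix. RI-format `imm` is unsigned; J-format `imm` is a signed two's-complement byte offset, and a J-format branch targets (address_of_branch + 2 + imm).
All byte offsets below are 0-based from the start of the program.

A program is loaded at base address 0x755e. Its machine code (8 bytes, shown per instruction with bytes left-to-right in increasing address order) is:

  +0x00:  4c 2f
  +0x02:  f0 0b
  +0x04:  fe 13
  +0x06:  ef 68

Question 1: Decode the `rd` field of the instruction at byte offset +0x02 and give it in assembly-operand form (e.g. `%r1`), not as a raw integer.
+0x02: f0 0b ⇒ word 0x0bf0 (little)
  opcode bits[15:10]=0x2: sll/RR
  rd: (w>>7)&0x7=0x7 → %r7
  rs: (w>>4)&0x7=0x7 → %r7

%r7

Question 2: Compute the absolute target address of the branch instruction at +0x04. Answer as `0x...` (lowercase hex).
off 0x04: read fe 13 as little → 0x13fe
  opcode bits[15:10]=0x4: jsr/J
  [9:0] imm=1022 (s10→-2) = -2
  target = base 0x755e + off 0x04 + 2 + imm -2 = 0x7562

0x7562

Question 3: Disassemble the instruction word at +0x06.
@+06  little-endian(ef 68) = 0x68ef
  opcode bits[15:10]=0x1a: cmpi/RI
  rd: (w>>7)&0x7=0x1 → %r1
  imm: (w>>0)&0x7f=0x6f → 111

cmpi %r1, 111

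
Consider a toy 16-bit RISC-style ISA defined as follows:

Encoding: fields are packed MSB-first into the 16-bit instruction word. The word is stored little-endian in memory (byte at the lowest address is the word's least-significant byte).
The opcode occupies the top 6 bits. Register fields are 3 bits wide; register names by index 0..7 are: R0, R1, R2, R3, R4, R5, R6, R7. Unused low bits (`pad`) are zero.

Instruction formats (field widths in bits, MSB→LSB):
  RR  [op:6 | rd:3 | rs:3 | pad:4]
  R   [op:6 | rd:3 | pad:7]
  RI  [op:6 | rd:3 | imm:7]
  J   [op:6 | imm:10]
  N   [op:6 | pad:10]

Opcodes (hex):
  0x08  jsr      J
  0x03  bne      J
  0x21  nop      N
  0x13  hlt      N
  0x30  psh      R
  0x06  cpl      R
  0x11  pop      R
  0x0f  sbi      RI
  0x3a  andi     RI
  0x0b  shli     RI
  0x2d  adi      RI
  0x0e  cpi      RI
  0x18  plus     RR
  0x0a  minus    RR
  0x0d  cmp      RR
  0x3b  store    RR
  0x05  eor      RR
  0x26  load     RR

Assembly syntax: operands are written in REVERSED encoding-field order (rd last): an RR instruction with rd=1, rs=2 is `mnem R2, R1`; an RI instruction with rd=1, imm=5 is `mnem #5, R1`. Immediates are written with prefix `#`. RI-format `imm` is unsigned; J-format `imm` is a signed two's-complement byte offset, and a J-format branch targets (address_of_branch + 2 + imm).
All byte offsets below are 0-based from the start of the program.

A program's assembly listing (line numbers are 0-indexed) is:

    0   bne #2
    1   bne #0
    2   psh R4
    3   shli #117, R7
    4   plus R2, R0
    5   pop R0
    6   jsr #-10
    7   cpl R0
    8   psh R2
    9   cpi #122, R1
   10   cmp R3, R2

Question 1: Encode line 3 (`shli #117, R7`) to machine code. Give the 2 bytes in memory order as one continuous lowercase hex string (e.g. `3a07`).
line 3 (shli): pack op=0xb:6|rd=7:3|imm=117:7 = 0x2ff5; little→ f5 2f

f52f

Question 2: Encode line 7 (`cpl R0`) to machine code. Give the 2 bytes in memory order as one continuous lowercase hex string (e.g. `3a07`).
line 7 (cpl): pack op=0x6:6|rd=0:3|pad=0:7 = 0x1800; little→ 00 18

0018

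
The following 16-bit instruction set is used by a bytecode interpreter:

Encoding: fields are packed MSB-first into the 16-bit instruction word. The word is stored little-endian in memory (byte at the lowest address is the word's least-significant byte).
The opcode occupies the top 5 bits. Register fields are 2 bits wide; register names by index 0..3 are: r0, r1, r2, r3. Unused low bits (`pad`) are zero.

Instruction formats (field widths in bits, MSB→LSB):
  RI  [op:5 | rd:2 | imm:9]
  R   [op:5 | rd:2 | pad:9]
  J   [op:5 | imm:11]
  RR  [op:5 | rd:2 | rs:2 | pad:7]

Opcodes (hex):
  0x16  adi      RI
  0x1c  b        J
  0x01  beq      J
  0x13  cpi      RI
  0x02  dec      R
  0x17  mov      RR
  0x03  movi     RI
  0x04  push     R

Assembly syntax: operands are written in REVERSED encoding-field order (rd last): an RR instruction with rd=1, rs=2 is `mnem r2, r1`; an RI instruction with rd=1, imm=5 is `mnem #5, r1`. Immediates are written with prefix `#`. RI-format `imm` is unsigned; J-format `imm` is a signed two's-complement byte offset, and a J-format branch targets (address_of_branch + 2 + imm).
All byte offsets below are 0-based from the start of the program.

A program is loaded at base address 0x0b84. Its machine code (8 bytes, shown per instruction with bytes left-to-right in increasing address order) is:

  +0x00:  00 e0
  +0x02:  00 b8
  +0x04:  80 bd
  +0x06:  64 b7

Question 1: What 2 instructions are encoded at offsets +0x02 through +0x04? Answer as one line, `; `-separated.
mov r0, r0; mov r3, r2

off 0x02: read 00 b8 as little → 0xb800
  opcode bits[15:11]=0x17: mov/RR
  rd@[10:9]=0x0 ⇒ r0
  rs@[8:7]=0x0 ⇒ r0
off 0x04: read 80 bd as little → 0xbd80
  opcode bits[15:11]=0x17: mov/RR
  rd@[10:9]=0x2 ⇒ r2
  rs@[8:7]=0x3 ⇒ r3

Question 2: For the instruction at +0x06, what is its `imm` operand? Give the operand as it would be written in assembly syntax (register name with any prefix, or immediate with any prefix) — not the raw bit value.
off 0x06: read 64 b7 as little → 0xb764
  op=0xb764>>11=0x16 ⇒ adi (RI)
  rd@[10:9]=0x3 ⇒ r3
  imm@[8:0]=0x164 ⇒ #356

#356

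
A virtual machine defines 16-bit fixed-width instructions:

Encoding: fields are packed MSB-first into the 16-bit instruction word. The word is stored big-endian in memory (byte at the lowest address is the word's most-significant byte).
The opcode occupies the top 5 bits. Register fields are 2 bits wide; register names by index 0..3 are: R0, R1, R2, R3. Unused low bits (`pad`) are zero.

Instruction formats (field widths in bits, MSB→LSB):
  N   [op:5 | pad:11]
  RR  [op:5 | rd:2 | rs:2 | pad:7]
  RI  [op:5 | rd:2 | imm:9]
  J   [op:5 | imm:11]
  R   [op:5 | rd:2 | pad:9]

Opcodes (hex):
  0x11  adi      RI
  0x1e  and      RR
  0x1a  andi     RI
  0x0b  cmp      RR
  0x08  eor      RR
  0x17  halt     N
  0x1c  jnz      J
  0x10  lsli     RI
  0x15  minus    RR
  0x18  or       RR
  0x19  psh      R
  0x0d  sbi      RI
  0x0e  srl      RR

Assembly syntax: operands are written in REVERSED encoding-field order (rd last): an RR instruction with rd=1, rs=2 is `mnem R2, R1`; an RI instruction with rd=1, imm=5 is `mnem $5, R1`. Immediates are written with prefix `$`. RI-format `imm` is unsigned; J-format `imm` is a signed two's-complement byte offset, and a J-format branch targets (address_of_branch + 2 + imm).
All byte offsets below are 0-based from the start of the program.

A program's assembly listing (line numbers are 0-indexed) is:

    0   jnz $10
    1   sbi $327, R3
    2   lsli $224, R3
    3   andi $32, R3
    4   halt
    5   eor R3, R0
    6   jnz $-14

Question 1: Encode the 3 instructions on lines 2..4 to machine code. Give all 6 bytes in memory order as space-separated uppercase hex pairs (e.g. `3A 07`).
L2: lsli op=0x10:5|rd=3:2|imm=224:9 ⇒ 0x86e0 ⇒ big 86 e0
L3: andi op=0x1a:5|rd=3:2|imm=32:9 ⇒ 0xd620 ⇒ big d6 20
L4: halt op=0x17:5|pad=0:11 ⇒ 0xb800 ⇒ big b8 00

86 E0 D6 20 B8 00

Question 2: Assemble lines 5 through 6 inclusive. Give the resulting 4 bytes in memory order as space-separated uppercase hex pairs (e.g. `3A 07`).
line 5 (eor): pack op=0x8:5|rd=0:2|rs=3:2|pad=0:7 = 0x4180; big→ 41 80
line 6 (jnz): pack op=0x1c:5|imm=-14:11 = 0xe7f2; big→ e7 f2

41 80 E7 F2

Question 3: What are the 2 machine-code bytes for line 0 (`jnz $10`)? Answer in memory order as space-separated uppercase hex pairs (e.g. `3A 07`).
E0 0A

0. jnz fields op=0x1c:5|imm=10:11 → word e00ah → e0 0a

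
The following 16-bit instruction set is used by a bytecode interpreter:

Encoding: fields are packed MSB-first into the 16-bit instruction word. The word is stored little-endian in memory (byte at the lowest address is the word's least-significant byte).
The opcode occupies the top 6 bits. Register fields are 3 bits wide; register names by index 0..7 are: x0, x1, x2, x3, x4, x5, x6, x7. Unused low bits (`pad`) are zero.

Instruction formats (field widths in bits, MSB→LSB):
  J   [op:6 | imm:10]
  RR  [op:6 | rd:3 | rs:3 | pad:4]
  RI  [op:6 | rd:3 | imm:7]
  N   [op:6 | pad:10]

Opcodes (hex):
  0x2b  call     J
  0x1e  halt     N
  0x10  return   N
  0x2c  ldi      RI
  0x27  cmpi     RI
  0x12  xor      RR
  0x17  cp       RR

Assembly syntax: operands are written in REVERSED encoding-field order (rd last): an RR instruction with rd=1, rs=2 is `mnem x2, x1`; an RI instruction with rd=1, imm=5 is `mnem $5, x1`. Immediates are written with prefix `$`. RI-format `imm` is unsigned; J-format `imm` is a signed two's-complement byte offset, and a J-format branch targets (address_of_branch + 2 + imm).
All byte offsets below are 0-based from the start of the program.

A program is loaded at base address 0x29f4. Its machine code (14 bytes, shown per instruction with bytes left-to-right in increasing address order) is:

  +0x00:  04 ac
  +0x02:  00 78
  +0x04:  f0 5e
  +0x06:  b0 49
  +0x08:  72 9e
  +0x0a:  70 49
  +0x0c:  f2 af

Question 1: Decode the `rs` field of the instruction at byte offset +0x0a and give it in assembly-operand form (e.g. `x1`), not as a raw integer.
x7

@+0a  little-endian(70 49) = 0x4970
  op=0x4970>>10=0x12 ⇒ xor (RR)
  [9:7] rd=2 = x2
  [6:4] rs=7 = x7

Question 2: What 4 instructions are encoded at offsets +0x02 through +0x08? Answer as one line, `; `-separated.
halt; cp x7, x5; xor x3, x3; cmpi $114, x4

@+02  little-endian(00 78) = 0x7800
  op=0x7800>>10=0x1e ⇒ halt (N)
@+04  little-endian(f0 5e) = 0x5ef0
  op=0x5ef0>>10=0x17 ⇒ cp (RR)
  [9:7] rd=5 = x5
  [6:4] rs=7 = x7
@+06  little-endian(b0 49) = 0x49b0
  op=0x49b0>>10=0x12 ⇒ xor (RR)
  [9:7] rd=3 = x3
  [6:4] rs=3 = x3
@+08  little-endian(72 9e) = 0x9e72
  op=0x9e72>>10=0x27 ⇒ cmpi (RI)
  [9:7] rd=4 = x4
  [6:0] imm=114 = $114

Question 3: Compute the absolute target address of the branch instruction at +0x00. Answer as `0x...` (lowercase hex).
0x29fa

@+00  little-endian(04 ac) = 0xac04
  opcode bits[15:10]=0x2b: call/J
  imm@[9:0]=0x4 ⇒ $4
  target = base 0x29f4 + off 0x00 + 2 + imm 4 = 0x29fa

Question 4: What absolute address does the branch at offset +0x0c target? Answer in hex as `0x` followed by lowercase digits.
off 0x0c: read f2 af as little → 0xaff2
  top 6b → 0x2b → call [J]
  [9:0] imm=1010 (s10→-14) = $-14
  target = base 0x29f4 + off 0x0c + 2 + imm -14 = 0x29f4

0x29f4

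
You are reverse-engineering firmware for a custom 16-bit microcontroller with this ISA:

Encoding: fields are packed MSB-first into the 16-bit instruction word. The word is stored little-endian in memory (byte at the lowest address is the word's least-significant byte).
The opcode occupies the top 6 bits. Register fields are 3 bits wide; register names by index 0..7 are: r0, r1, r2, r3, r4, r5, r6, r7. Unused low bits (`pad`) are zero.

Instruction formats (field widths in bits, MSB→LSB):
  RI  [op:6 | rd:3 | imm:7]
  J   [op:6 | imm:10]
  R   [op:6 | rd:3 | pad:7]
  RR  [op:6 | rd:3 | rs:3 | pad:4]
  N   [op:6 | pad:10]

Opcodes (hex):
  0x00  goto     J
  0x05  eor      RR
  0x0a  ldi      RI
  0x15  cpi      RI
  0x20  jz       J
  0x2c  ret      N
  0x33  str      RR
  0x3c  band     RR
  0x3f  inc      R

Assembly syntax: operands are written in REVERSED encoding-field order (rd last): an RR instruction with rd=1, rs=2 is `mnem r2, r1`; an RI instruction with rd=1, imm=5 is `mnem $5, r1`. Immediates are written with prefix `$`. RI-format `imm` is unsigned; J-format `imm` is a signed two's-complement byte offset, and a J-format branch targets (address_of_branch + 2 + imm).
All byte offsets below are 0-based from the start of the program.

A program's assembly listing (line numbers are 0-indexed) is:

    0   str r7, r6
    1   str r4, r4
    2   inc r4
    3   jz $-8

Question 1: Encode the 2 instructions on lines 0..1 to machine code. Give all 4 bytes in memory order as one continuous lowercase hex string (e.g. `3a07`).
line 0 (str): pack op=0x33:6|rd=6:3|rs=7:3|pad=0:4 = 0xcf70; little→ 70 cf
line 1 (str): pack op=0x33:6|rd=4:3|rs=4:3|pad=0:4 = 0xce40; little→ 40 ce

70cf40ce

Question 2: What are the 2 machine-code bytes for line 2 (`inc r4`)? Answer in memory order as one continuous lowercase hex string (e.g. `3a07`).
00fe

line 2 (inc): pack op=0x3f:6|rd=4:3|pad=0:7 = 0xfe00; little→ 00 fe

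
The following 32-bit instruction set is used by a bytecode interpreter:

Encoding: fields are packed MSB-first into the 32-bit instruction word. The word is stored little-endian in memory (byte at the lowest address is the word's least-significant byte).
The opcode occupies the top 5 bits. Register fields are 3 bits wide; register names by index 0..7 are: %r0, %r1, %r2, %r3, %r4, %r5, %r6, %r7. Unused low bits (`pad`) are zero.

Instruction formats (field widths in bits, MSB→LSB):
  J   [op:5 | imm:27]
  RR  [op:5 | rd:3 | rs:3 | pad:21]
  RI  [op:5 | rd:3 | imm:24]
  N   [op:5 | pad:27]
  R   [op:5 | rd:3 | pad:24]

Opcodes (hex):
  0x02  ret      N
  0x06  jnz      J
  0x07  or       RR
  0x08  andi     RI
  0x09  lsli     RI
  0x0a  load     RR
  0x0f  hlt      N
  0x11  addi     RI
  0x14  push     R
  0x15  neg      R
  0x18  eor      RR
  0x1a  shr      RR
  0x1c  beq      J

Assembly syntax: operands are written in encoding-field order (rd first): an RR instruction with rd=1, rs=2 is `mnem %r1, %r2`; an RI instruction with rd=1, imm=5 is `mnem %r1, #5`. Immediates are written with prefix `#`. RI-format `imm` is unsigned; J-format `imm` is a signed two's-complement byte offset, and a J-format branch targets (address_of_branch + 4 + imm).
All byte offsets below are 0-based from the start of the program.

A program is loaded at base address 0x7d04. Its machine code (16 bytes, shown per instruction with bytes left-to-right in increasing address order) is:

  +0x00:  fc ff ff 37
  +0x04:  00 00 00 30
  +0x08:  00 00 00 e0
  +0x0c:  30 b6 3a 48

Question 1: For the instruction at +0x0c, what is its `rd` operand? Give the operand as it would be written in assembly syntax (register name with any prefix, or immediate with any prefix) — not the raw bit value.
%r0

off 0x0c: read 30 b6 3a 48 as little → 0x483ab630
  op=0x483ab630>>27=0x9 ⇒ lsli (RI)
  rd: (w>>24)&0x7=0x0 → %r0
  imm: (w>>0)&0xffffff=0x3ab630 → #3847728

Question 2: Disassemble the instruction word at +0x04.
jnz #0

+0x04: 00 00 00 30 ⇒ word 0x30000000 (little)
  opcode bits[31:27]=0x6: jnz/J
  imm: (w>>0)&0x7ffffff=0x0 → #0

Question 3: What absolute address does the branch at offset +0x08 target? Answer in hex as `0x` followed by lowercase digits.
0x7d10

@+08  little-endian(00 00 00 e0) = 0xe0000000
  op=0xe0000000>>27=0x1c ⇒ beq (J)
  imm@[26:0]=0x0 ⇒ #0
  target = base 0x7d04 + off 0x08 + 4 + imm 0 = 0x7d10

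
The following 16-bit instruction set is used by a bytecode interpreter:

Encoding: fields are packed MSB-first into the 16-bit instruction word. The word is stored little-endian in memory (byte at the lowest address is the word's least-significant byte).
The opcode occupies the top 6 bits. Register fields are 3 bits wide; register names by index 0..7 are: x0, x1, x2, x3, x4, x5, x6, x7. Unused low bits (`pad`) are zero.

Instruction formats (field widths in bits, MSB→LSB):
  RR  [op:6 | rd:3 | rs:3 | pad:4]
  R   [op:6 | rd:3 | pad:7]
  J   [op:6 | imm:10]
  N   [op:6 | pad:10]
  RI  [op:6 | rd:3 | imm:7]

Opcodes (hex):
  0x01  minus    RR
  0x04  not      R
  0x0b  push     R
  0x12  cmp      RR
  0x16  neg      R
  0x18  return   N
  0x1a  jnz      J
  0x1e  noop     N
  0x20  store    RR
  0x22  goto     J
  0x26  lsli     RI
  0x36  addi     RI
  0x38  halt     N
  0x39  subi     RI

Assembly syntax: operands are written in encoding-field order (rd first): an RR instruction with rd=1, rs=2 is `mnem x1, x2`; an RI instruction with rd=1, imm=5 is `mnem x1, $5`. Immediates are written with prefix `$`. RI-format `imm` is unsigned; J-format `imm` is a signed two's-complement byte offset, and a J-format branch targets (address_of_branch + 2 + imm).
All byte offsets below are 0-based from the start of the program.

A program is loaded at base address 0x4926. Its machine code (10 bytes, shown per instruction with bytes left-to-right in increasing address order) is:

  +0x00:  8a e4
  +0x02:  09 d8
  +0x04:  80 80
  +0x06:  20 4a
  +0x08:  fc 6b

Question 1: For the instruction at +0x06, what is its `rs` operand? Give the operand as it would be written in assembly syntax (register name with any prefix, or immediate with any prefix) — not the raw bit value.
x2

@+06  little-endian(20 4a) = 0x4a20
  op=0x4a20>>10=0x12 ⇒ cmp (RR)
  [9:7] rd=4 = x4
  [6:4] rs=2 = x2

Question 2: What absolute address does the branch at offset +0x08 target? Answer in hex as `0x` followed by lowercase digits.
off 0x08: read fc 6b as little → 0x6bfc
  opcode bits[15:10]=0x1a: jnz/J
  imm: (w>>0)&0x3ff=0x3fc (s10→-4) → $-4
  target = base 0x4926 + off 0x08 + 2 + imm -4 = 0x492c

0x492c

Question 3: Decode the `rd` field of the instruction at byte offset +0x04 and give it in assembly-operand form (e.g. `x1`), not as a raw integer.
off 0x04: read 80 80 as little → 0x8080
  opcode bits[15:10]=0x20: store/RR
  rd@[9:7]=0x1 ⇒ x1
  rs@[6:4]=0x0 ⇒ x0

x1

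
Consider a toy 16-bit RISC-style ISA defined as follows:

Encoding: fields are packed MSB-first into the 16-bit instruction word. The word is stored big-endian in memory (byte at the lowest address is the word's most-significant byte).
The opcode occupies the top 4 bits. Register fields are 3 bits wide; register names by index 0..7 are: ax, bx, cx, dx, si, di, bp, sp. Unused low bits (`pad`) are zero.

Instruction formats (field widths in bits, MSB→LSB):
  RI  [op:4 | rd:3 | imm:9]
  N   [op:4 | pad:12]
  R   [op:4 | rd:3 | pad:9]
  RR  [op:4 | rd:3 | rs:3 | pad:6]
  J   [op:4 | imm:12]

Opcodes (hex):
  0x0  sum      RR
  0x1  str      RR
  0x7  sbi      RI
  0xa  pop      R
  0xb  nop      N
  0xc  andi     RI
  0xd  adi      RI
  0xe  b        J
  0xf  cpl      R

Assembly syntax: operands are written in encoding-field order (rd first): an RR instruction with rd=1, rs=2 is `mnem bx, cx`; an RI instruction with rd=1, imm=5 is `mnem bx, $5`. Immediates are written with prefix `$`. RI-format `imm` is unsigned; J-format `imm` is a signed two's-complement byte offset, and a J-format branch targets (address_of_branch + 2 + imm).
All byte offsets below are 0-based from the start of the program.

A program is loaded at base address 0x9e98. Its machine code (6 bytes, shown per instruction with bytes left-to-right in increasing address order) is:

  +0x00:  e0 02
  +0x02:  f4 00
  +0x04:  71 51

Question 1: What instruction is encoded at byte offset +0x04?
@+04  big-endian(71 51) = 0x7151
  top 4b → 0x7 → sbi [RI]
  rd: (w>>9)&0x7=0x0 → ax
  imm: (w>>0)&0x1ff=0x151 → $337

sbi ax, $337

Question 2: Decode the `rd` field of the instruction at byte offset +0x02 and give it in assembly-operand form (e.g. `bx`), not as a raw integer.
[02] f4 00 → 0xf400
  op=0xf400>>12=0xf ⇒ cpl (R)
  rd: (w>>9)&0x7=0x2 → cx

cx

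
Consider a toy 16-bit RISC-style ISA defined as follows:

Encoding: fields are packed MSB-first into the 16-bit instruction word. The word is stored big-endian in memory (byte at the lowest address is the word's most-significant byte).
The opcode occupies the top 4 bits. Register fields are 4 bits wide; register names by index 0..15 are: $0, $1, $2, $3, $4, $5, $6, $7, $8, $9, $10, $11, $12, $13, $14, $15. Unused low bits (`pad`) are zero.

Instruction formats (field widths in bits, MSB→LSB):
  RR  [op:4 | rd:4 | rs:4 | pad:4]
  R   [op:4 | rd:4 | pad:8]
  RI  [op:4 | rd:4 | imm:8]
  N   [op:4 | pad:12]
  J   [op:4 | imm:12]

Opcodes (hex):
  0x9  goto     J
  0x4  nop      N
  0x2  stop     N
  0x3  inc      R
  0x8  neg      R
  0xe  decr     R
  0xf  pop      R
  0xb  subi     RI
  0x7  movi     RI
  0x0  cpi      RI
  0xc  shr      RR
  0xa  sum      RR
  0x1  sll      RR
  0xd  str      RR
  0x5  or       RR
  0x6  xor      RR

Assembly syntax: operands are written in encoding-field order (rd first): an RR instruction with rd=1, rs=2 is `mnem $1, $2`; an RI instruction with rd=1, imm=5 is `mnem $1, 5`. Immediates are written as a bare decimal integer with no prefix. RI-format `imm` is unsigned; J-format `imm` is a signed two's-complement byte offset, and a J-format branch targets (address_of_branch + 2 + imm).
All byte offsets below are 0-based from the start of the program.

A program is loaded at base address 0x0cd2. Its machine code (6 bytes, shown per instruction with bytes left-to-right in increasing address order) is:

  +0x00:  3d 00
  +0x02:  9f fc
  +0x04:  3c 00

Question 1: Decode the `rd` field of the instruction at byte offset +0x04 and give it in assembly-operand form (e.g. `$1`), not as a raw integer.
$12

off 0x04: read 3c 00 as big → 0x3c00
  top 4b → 0x3 → inc [R]
  rd: (w>>8)&0xf=0xc → $12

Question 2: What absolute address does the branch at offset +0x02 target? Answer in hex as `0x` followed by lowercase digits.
0x0cd2

off 0x02: read 9f fc as big → 0x9ffc
  op=0x9ffc>>12=0x9 ⇒ goto (J)
  imm: (w>>0)&0xfff=0xffc (s12→-4) → -4
  target = base 0x0cd2 + off 0x02 + 2 + imm -4 = 0x0cd2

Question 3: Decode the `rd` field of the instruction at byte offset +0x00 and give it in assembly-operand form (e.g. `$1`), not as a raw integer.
$13

+0x00: 3d 00 ⇒ word 0x3d00 (big)
  op=0x3d00>>12=0x3 ⇒ inc (R)
  rd@[11:8]=0xd ⇒ $13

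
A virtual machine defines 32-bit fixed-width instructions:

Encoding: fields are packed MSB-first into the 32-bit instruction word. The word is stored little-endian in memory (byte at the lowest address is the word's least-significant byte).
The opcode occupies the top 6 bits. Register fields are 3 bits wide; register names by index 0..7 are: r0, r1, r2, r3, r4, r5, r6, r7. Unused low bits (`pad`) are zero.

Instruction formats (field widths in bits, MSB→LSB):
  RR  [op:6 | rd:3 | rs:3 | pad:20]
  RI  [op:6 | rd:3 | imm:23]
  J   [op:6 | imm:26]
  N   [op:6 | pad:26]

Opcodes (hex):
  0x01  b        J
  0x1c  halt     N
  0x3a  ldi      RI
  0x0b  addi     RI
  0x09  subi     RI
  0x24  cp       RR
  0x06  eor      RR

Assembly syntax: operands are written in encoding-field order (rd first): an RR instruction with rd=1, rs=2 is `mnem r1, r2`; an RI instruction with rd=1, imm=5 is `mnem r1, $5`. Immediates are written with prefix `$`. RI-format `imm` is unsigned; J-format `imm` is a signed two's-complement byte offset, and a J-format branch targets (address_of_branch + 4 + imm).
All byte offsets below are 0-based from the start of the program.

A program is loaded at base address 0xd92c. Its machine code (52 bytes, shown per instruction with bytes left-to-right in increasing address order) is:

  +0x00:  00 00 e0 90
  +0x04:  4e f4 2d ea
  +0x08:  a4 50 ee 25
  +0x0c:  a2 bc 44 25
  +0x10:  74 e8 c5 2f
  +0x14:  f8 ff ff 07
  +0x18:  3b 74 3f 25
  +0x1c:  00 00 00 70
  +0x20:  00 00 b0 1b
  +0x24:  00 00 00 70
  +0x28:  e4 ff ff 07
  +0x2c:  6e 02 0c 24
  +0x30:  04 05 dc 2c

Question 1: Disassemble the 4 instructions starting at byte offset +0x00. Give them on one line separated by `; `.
cp r1, r6; ldi r4, $3011662; subi r3, $7229604; subi r2, $4504738

off 0x00: read 00 00 e0 90 as little → 0x90e00000
  top 6b → 0x24 → cp [RR]
  rd@[25:23]=0x1 ⇒ r1
  rs@[22:20]=0x6 ⇒ r6
off 0x04: read 4e f4 2d ea as little → 0xea2df44e
  top 6b → 0x3a → ldi [RI]
  rd@[25:23]=0x4 ⇒ r4
  imm@[22:0]=0x2df44e ⇒ $3011662
off 0x08: read a4 50 ee 25 as little → 0x25ee50a4
  top 6b → 0x9 → subi [RI]
  rd@[25:23]=0x3 ⇒ r3
  imm@[22:0]=0x6e50a4 ⇒ $7229604
off 0x0c: read a2 bc 44 25 as little → 0x2544bca2
  top 6b → 0x9 → subi [RI]
  rd@[25:23]=0x2 ⇒ r2
  imm@[22:0]=0x44bca2 ⇒ $4504738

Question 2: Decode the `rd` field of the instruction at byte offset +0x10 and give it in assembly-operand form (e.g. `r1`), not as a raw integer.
r7

[10] 74 e8 c5 2f → 0x2fc5e874
  op=0x2fc5e874>>26=0xb ⇒ addi (RI)
  rd: (w>>23)&0x7=0x7 → r7
  imm: (w>>0)&0x7fffff=0x45e874 → $4581492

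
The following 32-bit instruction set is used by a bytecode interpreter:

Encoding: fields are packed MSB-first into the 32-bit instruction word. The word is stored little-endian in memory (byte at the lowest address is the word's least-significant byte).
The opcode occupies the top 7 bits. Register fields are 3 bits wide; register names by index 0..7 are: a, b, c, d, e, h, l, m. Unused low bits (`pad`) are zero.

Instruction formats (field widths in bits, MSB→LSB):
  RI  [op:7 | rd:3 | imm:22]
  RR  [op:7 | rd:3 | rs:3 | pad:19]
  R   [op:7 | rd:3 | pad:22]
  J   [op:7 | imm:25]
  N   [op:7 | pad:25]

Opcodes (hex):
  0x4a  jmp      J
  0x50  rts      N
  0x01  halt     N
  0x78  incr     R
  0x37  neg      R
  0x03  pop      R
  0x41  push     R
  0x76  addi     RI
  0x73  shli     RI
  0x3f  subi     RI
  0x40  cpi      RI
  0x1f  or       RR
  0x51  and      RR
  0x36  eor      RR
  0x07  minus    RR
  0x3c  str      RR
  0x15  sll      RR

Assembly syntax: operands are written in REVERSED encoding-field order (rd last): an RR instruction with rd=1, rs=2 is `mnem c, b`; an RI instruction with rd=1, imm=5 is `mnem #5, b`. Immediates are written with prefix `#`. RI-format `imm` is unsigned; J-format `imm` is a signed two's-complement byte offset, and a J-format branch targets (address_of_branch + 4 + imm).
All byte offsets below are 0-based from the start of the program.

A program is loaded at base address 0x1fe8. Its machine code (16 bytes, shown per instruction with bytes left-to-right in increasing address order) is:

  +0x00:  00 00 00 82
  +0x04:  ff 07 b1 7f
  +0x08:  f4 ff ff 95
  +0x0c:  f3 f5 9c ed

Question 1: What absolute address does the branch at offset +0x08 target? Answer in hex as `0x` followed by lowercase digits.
0x1fe8

+0x08: f4 ff ff 95 ⇒ word 0x95fffff4 (little)
  op=0x95fffff4>>25=0x4a ⇒ jmp (J)
  [24:0] imm=33554420 (s25→-12) = #-12
  target = base 0x1fe8 + off 0x08 + 4 + imm -12 = 0x1fe8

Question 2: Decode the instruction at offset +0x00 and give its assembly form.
@+00  little-endian(00 00 00 82) = 0x82000000
  op=0x82000000>>25=0x41 ⇒ push (R)
  rd@[24:22]=0x0 ⇒ a

push a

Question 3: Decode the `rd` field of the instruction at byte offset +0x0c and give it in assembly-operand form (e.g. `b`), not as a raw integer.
l

[0c] f3 f5 9c ed → 0xed9cf5f3
  opcode bits[31:25]=0x76: addi/RI
  rd: (w>>22)&0x7=0x6 → l
  imm: (w>>0)&0x3fffff=0x1cf5f3 → #1897971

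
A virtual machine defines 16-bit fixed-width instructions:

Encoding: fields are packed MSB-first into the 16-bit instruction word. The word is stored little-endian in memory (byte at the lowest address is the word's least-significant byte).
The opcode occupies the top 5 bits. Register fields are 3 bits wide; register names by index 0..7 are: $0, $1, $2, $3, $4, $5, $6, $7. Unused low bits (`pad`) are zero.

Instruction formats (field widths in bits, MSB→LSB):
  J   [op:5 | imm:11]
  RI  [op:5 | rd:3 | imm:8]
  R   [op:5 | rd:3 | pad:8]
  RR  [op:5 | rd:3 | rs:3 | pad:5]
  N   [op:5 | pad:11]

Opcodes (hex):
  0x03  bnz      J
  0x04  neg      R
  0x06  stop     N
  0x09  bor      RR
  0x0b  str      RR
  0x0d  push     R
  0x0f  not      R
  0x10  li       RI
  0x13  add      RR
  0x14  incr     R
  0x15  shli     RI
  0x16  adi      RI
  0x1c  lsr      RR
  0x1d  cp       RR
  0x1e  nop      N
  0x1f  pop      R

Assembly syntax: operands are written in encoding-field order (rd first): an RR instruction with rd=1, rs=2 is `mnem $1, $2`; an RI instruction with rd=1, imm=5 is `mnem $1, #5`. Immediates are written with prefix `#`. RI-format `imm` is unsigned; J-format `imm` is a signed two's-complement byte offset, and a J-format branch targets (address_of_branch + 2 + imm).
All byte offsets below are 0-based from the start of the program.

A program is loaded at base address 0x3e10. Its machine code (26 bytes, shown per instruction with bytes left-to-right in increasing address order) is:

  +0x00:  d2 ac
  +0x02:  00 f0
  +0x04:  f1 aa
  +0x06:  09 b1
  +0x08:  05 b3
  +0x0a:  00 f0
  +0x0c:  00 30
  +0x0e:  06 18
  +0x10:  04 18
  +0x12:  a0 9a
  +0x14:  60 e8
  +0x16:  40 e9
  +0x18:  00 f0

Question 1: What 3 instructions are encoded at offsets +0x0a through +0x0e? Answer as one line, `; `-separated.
off 0x0a: read 00 f0 as little → 0xf000
  opcode bits[15:11]=0x1e: nop/N
off 0x0c: read 00 30 as little → 0x3000
  opcode bits[15:11]=0x6: stop/N
off 0x0e: read 06 18 as little → 0x1806
  opcode bits[15:11]=0x3: bnz/J
  [10:0] imm=6 = #6

nop; stop; bnz #6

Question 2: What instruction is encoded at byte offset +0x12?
add $2, $5

+0x12: a0 9a ⇒ word 0x9aa0 (little)
  op=0x9aa0>>11=0x13 ⇒ add (RR)
  [10:8] rd=2 = $2
  [7:5] rs=5 = $5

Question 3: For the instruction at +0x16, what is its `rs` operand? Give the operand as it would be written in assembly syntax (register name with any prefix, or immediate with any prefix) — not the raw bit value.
$2

+0x16: 40 e9 ⇒ word 0xe940 (little)
  opcode bits[15:11]=0x1d: cp/RR
  rd@[10:8]=0x1 ⇒ $1
  rs@[7:5]=0x2 ⇒ $2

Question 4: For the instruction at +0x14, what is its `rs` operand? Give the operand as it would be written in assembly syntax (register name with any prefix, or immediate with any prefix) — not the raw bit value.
@+14  little-endian(60 e8) = 0xe860
  op=0xe860>>11=0x1d ⇒ cp (RR)
  rd@[10:8]=0x0 ⇒ $0
  rs@[7:5]=0x3 ⇒ $3

$3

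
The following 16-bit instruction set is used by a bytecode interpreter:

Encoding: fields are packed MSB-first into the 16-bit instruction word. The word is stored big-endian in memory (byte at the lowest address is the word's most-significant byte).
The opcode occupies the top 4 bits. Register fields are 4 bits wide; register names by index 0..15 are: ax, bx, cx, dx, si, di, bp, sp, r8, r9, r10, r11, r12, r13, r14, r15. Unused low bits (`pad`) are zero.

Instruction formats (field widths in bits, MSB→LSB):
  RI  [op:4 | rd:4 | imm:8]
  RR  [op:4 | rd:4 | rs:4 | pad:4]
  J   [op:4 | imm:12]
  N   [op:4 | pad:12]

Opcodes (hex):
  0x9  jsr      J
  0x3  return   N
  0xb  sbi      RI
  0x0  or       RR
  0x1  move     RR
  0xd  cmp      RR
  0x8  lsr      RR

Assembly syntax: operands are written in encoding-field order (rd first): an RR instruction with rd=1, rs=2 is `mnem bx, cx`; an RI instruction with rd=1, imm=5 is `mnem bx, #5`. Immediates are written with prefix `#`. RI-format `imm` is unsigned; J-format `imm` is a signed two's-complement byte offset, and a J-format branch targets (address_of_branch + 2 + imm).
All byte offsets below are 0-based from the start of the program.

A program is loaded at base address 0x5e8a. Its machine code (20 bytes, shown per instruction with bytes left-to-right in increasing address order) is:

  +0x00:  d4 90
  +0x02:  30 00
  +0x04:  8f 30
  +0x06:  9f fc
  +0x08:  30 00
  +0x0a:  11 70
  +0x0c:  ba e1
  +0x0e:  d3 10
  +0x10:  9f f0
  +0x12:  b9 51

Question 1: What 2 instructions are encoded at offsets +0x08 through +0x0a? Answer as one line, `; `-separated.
+0x08: 30 00 ⇒ word 0x3000 (big)
  opcode bits[15:12]=0x3: return/N
+0x0a: 11 70 ⇒ word 0x1170 (big)
  opcode bits[15:12]=0x1: move/RR
  rd: (w>>8)&0xf=0x1 → bx
  rs: (w>>4)&0xf=0x7 → sp

return; move bx, sp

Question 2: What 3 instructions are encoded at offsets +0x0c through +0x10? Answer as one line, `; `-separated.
[0c] ba e1 → 0xbae1
  op=0xbae1>>12=0xb ⇒ sbi (RI)
  rd: (w>>8)&0xf=0xa → r10
  imm: (w>>0)&0xff=0xe1 → #225
[0e] d3 10 → 0xd310
  op=0xd310>>12=0xd ⇒ cmp (RR)
  rd: (w>>8)&0xf=0x3 → dx
  rs: (w>>4)&0xf=0x1 → bx
[10] 9f f0 → 0x9ff0
  op=0x9ff0>>12=0x9 ⇒ jsr (J)
  imm: (w>>0)&0xfff=0xff0 (s12→-16) → #-16

sbi r10, #225; cmp dx, bx; jsr #-16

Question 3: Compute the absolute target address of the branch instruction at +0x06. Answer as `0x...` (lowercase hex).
0x5e8e

+0x06: 9f fc ⇒ word 0x9ffc (big)
  opcode bits[15:12]=0x9: jsr/J
  [11:0] imm=4092 (s12→-4) = #-4
  target = base 0x5e8a + off 0x06 + 2 + imm -4 = 0x5e8e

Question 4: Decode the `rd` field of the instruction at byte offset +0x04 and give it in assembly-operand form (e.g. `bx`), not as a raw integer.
+0x04: 8f 30 ⇒ word 0x8f30 (big)
  opcode bits[15:12]=0x8: lsr/RR
  rd: (w>>8)&0xf=0xf → r15
  rs: (w>>4)&0xf=0x3 → dx

r15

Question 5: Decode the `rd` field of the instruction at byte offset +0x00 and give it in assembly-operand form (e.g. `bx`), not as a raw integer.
si

+0x00: d4 90 ⇒ word 0xd490 (big)
  opcode bits[15:12]=0xd: cmp/RR
  rd: (w>>8)&0xf=0x4 → si
  rs: (w>>4)&0xf=0x9 → r9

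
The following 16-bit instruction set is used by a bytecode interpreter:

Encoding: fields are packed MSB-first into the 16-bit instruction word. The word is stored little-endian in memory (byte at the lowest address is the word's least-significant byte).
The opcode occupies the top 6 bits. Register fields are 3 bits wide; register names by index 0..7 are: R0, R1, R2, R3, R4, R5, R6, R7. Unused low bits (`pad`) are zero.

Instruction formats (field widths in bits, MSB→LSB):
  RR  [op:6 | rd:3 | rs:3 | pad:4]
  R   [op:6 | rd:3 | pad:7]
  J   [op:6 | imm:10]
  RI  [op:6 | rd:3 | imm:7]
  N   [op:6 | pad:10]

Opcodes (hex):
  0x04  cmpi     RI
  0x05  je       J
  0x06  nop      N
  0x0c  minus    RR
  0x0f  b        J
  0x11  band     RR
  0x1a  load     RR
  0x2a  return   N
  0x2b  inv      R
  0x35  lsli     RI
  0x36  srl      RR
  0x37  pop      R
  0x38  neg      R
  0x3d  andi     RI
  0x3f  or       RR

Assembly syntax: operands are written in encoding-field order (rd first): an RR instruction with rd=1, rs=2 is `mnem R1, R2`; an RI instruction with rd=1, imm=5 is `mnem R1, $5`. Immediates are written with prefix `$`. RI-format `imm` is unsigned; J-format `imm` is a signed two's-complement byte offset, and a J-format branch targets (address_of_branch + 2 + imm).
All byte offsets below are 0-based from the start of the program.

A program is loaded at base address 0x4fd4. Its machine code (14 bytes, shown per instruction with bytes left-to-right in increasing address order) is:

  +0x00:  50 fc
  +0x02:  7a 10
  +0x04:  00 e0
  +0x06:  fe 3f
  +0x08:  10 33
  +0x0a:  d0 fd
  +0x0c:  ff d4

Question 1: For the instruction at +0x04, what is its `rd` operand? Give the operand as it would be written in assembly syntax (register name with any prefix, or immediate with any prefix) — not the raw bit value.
@+04  little-endian(00 e0) = 0xe000
  op=0xe000>>10=0x38 ⇒ neg (R)
  [9:7] rd=0 = R0

R0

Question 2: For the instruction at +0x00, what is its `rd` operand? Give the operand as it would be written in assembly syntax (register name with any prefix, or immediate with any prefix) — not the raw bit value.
[00] 50 fc → 0xfc50
  opcode bits[15:10]=0x3f: or/RR
  rd@[9:7]=0x0 ⇒ R0
  rs@[6:4]=0x5 ⇒ R5

R0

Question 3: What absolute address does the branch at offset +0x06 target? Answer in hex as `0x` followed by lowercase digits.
@+06  little-endian(fe 3f) = 0x3ffe
  top 6b → 0xf → b [J]
  [9:0] imm=1022 (s10→-2) = $-2
  target = base 0x4fd4 + off 0x06 + 2 + imm -2 = 0x4fda

0x4fda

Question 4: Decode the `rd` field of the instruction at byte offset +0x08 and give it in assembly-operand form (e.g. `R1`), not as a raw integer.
R6

off 0x08: read 10 33 as little → 0x3310
  top 6b → 0xc → minus [RR]
  rd: (w>>7)&0x7=0x6 → R6
  rs: (w>>4)&0x7=0x1 → R1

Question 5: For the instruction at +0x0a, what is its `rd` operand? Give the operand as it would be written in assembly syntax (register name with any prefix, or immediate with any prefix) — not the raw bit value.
off 0x0a: read d0 fd as little → 0xfdd0
  opcode bits[15:10]=0x3f: or/RR
  rd: (w>>7)&0x7=0x3 → R3
  rs: (w>>4)&0x7=0x5 → R5

R3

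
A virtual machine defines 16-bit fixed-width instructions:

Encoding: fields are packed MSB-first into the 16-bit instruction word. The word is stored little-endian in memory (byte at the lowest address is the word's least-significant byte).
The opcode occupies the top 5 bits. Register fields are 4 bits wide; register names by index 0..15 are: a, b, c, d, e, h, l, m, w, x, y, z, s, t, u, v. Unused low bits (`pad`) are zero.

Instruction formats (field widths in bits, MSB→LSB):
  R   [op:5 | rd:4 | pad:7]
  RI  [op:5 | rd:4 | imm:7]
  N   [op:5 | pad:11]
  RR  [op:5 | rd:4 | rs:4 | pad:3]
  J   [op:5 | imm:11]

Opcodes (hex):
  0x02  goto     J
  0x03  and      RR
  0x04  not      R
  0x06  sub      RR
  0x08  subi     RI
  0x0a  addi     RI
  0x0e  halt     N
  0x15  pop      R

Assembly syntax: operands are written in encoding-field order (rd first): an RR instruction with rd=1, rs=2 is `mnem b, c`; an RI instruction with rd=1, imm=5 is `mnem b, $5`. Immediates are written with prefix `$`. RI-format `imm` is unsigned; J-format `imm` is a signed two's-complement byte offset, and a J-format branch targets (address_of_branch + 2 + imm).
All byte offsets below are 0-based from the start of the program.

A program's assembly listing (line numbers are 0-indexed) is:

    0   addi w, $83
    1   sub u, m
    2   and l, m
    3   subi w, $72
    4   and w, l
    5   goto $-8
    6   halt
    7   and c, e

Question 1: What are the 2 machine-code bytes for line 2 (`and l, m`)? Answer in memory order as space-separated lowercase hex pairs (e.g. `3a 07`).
38 1b

line 2 (and): pack op=0x3:5|rd=6:4|rs=7:4|pad=0:3 = 0x1b38; little→ 38 1b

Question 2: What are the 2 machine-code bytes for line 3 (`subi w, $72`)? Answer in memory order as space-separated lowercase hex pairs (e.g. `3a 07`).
3. subi fields op=0x8:5|rd=8:4|imm=72:7 → word 4448h → 48 44

48 44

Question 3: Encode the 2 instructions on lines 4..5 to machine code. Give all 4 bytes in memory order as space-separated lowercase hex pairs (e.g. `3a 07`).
30 1c f8 17

L4: and op=0x3:5|rd=8:4|rs=6:4|pad=0:3 ⇒ 0x1c30 ⇒ little 30 1c
L5: goto op=0x2:5|imm=-8:11 ⇒ 0x17f8 ⇒ little f8 17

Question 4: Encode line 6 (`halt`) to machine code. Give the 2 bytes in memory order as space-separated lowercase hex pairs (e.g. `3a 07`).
00 70

L6: halt op=0xe:5|pad=0:11 ⇒ 0x7000 ⇒ little 00 70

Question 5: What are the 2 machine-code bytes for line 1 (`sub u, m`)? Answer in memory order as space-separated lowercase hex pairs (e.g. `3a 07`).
38 37

line 1 (sub): pack op=0x6:5|rd=14:4|rs=7:4|pad=0:3 = 0x3738; little→ 38 37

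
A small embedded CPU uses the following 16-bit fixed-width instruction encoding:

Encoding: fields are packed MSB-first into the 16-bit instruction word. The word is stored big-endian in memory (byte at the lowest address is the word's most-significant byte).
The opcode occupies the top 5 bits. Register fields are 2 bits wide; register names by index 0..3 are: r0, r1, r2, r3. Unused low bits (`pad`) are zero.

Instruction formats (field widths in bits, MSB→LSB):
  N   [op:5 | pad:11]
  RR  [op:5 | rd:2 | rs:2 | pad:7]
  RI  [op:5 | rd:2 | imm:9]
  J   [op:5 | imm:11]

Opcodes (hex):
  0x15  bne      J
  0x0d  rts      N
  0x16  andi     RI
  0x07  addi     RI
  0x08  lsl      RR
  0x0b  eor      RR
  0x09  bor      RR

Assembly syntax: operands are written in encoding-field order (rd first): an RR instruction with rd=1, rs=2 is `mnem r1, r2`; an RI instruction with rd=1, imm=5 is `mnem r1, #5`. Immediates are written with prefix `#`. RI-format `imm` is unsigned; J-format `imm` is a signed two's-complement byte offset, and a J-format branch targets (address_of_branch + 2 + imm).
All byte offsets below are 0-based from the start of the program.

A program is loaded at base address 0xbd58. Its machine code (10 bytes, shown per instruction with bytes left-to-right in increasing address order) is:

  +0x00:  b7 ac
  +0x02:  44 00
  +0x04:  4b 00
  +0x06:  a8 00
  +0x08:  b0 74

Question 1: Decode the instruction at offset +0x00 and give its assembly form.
andi r3, #428

off 0x00: read b7 ac as big → 0xb7ac
  top 5b → 0x16 → andi [RI]
  [10:9] rd=3 = r3
  [8:0] imm=428 = #428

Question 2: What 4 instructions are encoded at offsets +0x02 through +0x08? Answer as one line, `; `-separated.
lsl r2, r0; bor r1, r2; bne #0; andi r0, #116

+0x02: 44 00 ⇒ word 0x4400 (big)
  op=0x4400>>11=0x8 ⇒ lsl (RR)
  rd@[10:9]=0x2 ⇒ r2
  rs@[8:7]=0x0 ⇒ r0
+0x04: 4b 00 ⇒ word 0x4b00 (big)
  op=0x4b00>>11=0x9 ⇒ bor (RR)
  rd@[10:9]=0x1 ⇒ r1
  rs@[8:7]=0x2 ⇒ r2
+0x06: a8 00 ⇒ word 0xa800 (big)
  op=0xa800>>11=0x15 ⇒ bne (J)
  imm@[10:0]=0x0 ⇒ #0
+0x08: b0 74 ⇒ word 0xb074 (big)
  op=0xb074>>11=0x16 ⇒ andi (RI)
  rd@[10:9]=0x0 ⇒ r0
  imm@[8:0]=0x74 ⇒ #116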